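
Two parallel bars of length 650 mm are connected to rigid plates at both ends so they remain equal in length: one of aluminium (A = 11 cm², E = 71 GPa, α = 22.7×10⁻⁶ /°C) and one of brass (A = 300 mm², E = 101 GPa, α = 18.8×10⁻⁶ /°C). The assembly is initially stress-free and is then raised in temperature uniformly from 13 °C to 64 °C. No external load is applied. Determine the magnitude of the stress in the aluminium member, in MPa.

The aluminium has the larger α, so on heating it would change length more than the brass if both were free. The rigid plates force a common final length, so the aluminium is put into compression and the brass into tension, with equal and opposite forces P (no external load).
Equating the net (thermal + elastic) strains gives |α₁ − α₂|·ΔT = P·[1/(A₁E₁) + 1/(A₂E₂)].
|α₁ − α₂|·ΔT = 3.9×10⁻⁶ × 51 = 0.0001989.
1/(A₁E₁) + 1/(A₂E₂) = 1/(1100×71×10³) + 1/(300×101×10³) = 4.581×10⁻⁸ N⁻¹.
So P = 0.0001989 / 4.581×10⁻⁸ = 4.342 kN.
σ_{aluminium} = P/A₁ = 4342/1100 = 3.947 MPa, compressive.

σ ≈ 3.95 MPa (compressive)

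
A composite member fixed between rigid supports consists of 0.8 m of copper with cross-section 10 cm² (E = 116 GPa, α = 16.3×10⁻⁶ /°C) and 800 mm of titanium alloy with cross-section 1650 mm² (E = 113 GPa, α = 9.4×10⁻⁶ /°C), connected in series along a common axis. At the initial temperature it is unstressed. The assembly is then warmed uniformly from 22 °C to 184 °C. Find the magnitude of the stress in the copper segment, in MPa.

With the walls removed the bar would change length by δ_free = Σ αᵢΔT Lᵢ = 16.3×10⁻⁶×162×800 + 9.4×10⁻⁶×162×800 = 3.331 mm.
The walls prevent any net length change, so an axial force P (same in every segment) develops. Compatibility: P · Σ Lᵢ/(AᵢEᵢ) = δ_free.
The series flexibility is Σ Lᵢ/(AᵢEᵢ) = 800/(1000×116×10³) + 800/(1650×113×10³) = 1.119×10⁻⁵ mm/N.
So P = 3.331 / 1.119×10⁻⁵ = 297.7 kN, compressive.
σ_{copper} = P / A = 297700 / 1000 = 297.7 MPa.

σ ≈ 298 MPa (compressive)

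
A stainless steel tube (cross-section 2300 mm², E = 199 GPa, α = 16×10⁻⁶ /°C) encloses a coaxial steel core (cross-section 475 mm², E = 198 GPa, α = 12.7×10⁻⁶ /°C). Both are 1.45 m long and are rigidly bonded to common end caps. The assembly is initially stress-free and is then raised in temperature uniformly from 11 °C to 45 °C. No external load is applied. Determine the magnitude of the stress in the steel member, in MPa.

The stainless steel has the larger α, so on heating it would change length more than the steel if both were free. The rigid plates force a common final length, so the stainless steel is put into compression and the steel into tension, with equal and opposite forces P (no external load).
Setting the final lengths equal and cancelling L: (α₁ − α₂)ΔT = P/(A₁E₁) + P/(A₂E₂).
|α₁ − α₂|·ΔT = 3.3×10⁻⁶ × 34 = 0.0001122.
1/(A₁E₁) + 1/(A₂E₂) = 1/(2300×199×10³) + 1/(475×198×10³) = 1.282×10⁻⁸ N⁻¹.
So P = 0.0001122 / 1.282×10⁻⁸ = 8.754 kN.
σ_{steel} = P/A₂ = 8754/475 = 18.43 MPa, tensile.

σ ≈ 18.4 MPa (tensile)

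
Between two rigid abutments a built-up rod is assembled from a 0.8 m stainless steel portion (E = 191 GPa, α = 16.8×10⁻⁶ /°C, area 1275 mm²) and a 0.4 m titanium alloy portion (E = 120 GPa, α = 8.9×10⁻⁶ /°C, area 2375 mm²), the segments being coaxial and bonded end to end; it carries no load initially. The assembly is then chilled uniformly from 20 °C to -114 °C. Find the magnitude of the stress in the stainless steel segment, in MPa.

With the walls removed the bar would change length by δ_free = Σ αᵢΔT Lᵢ = 16.8×10⁻⁶×134×800 + 8.9×10⁻⁶×134×400 = 2.278 mm.
Since the ends are fixed, an axial force P builds up, equal in every segment, with P · Σ Lᵢ/(AᵢEᵢ) = δ_free.
The series flexibility is Σ Lᵢ/(AᵢEᵢ) = 800/(1275×191×10³) + 400/(2375×120×10³) = 4.689×10⁻⁶ mm/N.
Hence P = δ_free / Σ(L/AE) = 2.278/4.689×10⁻⁶ = 485.9 kN (tensile).
σ_{stainless steel} = P / A = 485900 / 1275 = 381.1 MPa.

σ ≈ 381 MPa (tensile)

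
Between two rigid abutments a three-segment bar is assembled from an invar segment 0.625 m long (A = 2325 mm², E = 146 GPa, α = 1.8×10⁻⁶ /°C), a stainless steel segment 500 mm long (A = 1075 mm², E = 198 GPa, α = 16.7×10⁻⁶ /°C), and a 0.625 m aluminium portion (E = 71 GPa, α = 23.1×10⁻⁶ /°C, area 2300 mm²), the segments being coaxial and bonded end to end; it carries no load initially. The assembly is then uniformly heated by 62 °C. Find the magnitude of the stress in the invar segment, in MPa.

With the walls removed the bar would change length by δ_free = Σ αᵢΔT Lᵢ = 1.8×10⁻⁶×62×625 + 16.7×10⁻⁶×62×500 + 23.1×10⁻⁶×62×625 = 1.483 mm.
The walls prevent any net length change, so an axial force P (same in every segment) develops. Compatibility: P · Σ Lᵢ/(AᵢEᵢ) = δ_free.
Σ Lᵢ/(AᵢEᵢ) = 625/(2325×146×10³) + 500/(1075×198×10³) + 625/(2300×71×10³) = 8.018×10⁻⁶ mm/N.
Hence P = δ_free / Σ(L/AE) = 1.483/8.018×10⁻⁶ = 184.9 kN (compressive).
σ_{invar} = P / A = 184900 / 2325 = 79.53 MPa.

σ ≈ 79.5 MPa (compressive)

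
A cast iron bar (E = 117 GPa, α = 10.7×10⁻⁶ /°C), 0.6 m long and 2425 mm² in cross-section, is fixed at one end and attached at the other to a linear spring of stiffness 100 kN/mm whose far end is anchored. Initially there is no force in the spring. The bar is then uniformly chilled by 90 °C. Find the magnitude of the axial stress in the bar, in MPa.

σ ≈ 19.7 MPa (tensile)

If the spring were absent the bar would shorten by αΔT L = 10.7×10⁻⁶ × 90 × 600 = 0.5778 mm.
With a force P in the spring, the elastic change of the bar is PL/(AE) and that of the spring is P/k; compatibility requires their sum to equal δ_free.
P [ L/(AE) + 1/k ] = δ_free → P [ 600/(2425×117×10³) + 1/(100×10³) ] = 0.5778.
P = 0.5778 / 1.211×10⁻⁵ = 47690 N.
σ = P/A = 47690/2425 = 19.67 MPa.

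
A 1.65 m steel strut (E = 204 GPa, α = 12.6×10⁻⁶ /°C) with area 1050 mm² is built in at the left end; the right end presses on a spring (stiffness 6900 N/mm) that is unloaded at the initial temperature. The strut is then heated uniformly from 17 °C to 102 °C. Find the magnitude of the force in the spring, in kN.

If the spring were absent the strut would lengthen by αΔT L = 12.6×10⁻⁶ × 85 × 1650 = 1.767 mm.
With a force P in the spring, the elastic change of the strut is PL/(AE) and that of the spring is P/k; compatibility requires their sum to equal δ_free.
P [ L/(AE) + 1/k ] = δ_free → P [ 1650/(1050×204×10³) + 1/(6900) ] = 1.767.
P = 1.767 / 0.0001526 = 11580 N.

P ≈ 11.6 kN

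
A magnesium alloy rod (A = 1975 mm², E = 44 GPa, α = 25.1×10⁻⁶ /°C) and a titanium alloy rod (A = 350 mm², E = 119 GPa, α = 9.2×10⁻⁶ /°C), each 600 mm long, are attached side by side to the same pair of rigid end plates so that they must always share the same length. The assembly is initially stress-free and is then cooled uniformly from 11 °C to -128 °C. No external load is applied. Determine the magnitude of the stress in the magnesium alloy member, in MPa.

Equilibrium of a rigid end plate with no external load gives equal and opposite internal forces ±P in the two members. Since α_{magnesium alloy} > α_{titanium alloy}, cooling drives the magnesium alloy into tension and the titanium alloy into compression.
Setting the final lengths equal and cancelling L: (α₁ − α₂)ΔT = P/(A₁E₁) + P/(A₂E₂).
|α₁ − α₂|·ΔT = 15.9×10⁻⁶ × 139 = 0.00221.
1/(A₁E₁) + 1/(A₂E₂) = 1/(1975×44×10³) + 1/(350×119×10³) = 3.552×10⁻⁸ N⁻¹.
So P = 0.00221 / 3.552×10⁻⁸ = 62.23 kN.
σ_{magnesium alloy} = P/A₁ = 62230/1975 = 31.51 MPa, tensile.

σ ≈ 31.5 MPa (tensile)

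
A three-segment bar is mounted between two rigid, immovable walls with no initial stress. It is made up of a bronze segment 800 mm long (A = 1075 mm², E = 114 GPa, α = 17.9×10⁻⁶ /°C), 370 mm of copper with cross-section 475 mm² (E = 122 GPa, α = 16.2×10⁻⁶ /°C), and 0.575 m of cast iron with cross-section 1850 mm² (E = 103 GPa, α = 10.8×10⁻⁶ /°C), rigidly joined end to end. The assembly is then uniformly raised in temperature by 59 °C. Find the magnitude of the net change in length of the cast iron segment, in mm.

|ΔL| ≈ 0.07 mm

With the walls removed the bar would change length by δ_free = Σ αᵢΔT Lᵢ = 17.9×10⁻⁶×59×800 + 16.2×10⁻⁶×59×370 + 10.8×10⁻⁶×59×575 = 1.565 mm.
The rigid supports impose zero overall length change; the single axial force P common to all segments must satisfy P Σ Lᵢ/(AᵢEᵢ) = δ_free.
Σ Lᵢ/(AᵢEᵢ) = 800/(1075×114×10³) + 370/(475×122×10³) + 575/(1850×103×10³) = 1.593×10⁻⁵ mm/N.
So P = 1.565 / 1.593×10⁻⁵ = 98.23 kN, compressive.
For the cast iron segment, free thermal change = 10.8×10⁻⁶×59×575 = 0.3664 mm and elastic change from P = 98230×575/(1850×103×10³) = 0.2964 mm; these oppose, so the net change is 0.07 mm (segment lengthens).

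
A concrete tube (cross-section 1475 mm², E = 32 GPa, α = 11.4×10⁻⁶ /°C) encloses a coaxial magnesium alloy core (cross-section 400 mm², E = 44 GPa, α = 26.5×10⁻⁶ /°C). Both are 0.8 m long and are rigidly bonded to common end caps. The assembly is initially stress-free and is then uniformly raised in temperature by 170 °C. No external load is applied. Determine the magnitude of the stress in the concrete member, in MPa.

Equilibrium of a rigid end plate with no external load gives equal and opposite internal forces ±P in the two members. Since α_{magnesium alloy} > α_{concrete}, heating drives the magnesium alloy into compression and the concrete into tension.
Compatibility of the two members (thermal + elastic change equal): (α₁ − α₂)ΔT = P·[1/(A₁E₁) + 1/(A₂E₂)].
|α₁ − α₂|·ΔT = 15.1×10⁻⁶ × 170 = 0.002567.
1/(A₁E₁) + 1/(A₂E₂) = 1/(1475×32×10³) + 1/(400×44×10³) = 7.8×10⁻⁸ N⁻¹.
P = 0.002567 / 7.8×10⁻⁸ = 32910 N = 32.91 kN.
σ_{concrete} = P/A₁ = 32910/1475 = 22.31 MPa, tensile.

σ ≈ 22.3 MPa (tensile)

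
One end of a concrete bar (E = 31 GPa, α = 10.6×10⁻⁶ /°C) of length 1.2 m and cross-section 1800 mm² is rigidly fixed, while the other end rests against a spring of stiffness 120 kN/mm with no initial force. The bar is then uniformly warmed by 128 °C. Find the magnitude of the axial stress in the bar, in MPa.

The unrestrained thermal change is αΔT L = 10.6×10⁻⁶ × 128 × 1200 = 1.628 mm.
Let P be the compressive force at the spring. The bar shortens elastically by PL/(AE) and the spring compresses by P/k; together these equal δ_free.
So P = δ_free / [L/(AE) + 1/k] = 1.628 / [ 1200/(1800×31×10³) + 1/(120×10³) ].
P = 1.628 / 2.984×10⁻⁵ = 54570 N.
σ = P/A = 54570/1800 = 30.31 MPa.

σ ≈ 30.3 MPa (compressive)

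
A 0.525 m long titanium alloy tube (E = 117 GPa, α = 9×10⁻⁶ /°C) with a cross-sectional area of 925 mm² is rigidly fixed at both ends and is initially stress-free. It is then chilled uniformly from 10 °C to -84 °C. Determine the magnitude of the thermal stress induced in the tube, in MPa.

σ ≈ 99 MPa (tensile)

Because both ends are immovable the net strain is zero, and the suppressed thermal strain is αΔT = 9×10⁻⁶ × 94 = 846×10⁻⁶.
Hence σ = E·αΔT = 117×10³ × 846×10⁻⁶ = 98.98 MPa, tensile.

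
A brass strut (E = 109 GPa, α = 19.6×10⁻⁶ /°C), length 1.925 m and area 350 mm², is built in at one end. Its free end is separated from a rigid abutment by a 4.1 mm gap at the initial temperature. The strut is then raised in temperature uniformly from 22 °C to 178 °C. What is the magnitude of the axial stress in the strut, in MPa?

σ ≈ 101 MPa (compressive)

Unrestrained expansion: δ_free = αΔT L = 19.6×10⁻⁶ × 156 × 1925 = 5.886 mm.
The gap closes (δ_free > 4.1 mm) and the wall then resists a further 5.886 − 4.1 = 1.786 mm of expansion.
Compatibility: PL/(AE) = 1.786 mm, so σ = P/A = E × (1.786/1925) = 101.1 MPa.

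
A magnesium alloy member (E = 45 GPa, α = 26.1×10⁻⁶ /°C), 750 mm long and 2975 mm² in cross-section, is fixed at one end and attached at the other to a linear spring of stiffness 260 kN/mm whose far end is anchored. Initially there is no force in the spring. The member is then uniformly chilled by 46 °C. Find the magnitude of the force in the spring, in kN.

Free thermal contraction: δ_free = αΔT L = 26.1×10⁻⁶ × 46 × 750 = 0.9004 mm.
Let P be the tensile force in the spring. The member extends elastically by PL/(AE) and the spring stretches by P/k; together these equal δ_free.
P [ L/(AE) + 1/k ] = δ_free → P [ 750/(2975×45×10³) + 1/(260×10³) ] = 0.9004.
P = 0.9004 / 9.448×10⁻⁶ = 95300 N.

P ≈ 95.3 kN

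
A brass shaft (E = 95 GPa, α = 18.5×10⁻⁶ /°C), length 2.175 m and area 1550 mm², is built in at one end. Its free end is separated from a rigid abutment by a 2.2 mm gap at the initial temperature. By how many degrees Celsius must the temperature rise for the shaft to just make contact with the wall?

Contact occurs when the free expansion equals the gap: αΔT L = 2.2 mm.
So ΔT = g/(αL) = 2.2/(18.5×10⁻⁶ × 2175) = 54.68 °C.

ΔT ≈ 54.7 °C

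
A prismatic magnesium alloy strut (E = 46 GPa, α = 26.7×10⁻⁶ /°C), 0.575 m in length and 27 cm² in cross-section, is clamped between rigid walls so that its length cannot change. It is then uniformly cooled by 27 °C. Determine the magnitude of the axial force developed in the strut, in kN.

P ≈ 89.5 kN (tensile)

With zero net strain, σ = E·αΔT = 46 GPa × 26.7×10⁻⁶ × 27 = 33.16 MPa.
P = AEαΔT = 2700 × 46×10³ × 26.7×10⁻⁶ × 27 = 89.54 kN (tensile).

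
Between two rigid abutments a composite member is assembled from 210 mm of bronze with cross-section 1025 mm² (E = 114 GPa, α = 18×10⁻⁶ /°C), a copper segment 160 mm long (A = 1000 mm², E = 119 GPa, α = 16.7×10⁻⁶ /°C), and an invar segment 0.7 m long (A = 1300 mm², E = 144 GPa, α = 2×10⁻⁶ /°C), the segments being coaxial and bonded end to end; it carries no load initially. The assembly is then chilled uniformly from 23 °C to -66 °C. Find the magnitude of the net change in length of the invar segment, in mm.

With the walls removed the bar would change length by δ_free = Σ αᵢΔT Lᵢ = 18×10⁻⁶×89×210 + 16.7×10⁻⁶×89×160 + 2×10⁻⁶×89×700 = 0.6988 mm.
The rigid supports impose zero overall length change; the single axial force P common to all segments must satisfy P Σ Lᵢ/(AᵢEᵢ) = δ_free.
Σ Lᵢ/(AᵢEᵢ) = 210/(1025×114×10³) + 160/(1000×119×10³) + 700/(1300×144×10³) = 6.881×10⁻⁶ mm/N.
P = 0.6988 / 6.881×10⁻⁶ = 101600 N = 101.6 kN, tensile.
For the invar segment, free thermal change = 2×10⁻⁶×89×700 = 0.1246 mm and elastic change from P = 101600×700/(1300×144×10³) = 0.3798 mm; these oppose, so the net change is 0.255 mm (segment lengthens).

|ΔL| ≈ 0.255 mm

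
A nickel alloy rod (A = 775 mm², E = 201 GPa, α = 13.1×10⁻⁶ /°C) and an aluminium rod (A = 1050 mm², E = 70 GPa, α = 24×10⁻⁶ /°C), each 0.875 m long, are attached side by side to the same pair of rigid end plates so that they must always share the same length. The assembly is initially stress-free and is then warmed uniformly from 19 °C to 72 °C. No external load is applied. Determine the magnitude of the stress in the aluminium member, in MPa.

Equilibrium of a rigid end plate with no external load gives equal and opposite internal forces ±P in the two members. Since α_{aluminium} > α_{nickel alloy}, heating drives the aluminium into compression and the nickel alloy into tension.
Compatibility of the two members (thermal + elastic change equal): (α₁ − α₂)ΔT = P·[1/(A₁E₁) + 1/(A₂E₂)].
|α₁ − α₂|·ΔT = 10.9×10⁻⁶ × 53 = 0.0005777.
1/(A₁E₁) + 1/(A₂E₂) = 1/(775×201×10³) + 1/(1050×70×10³) = 2.002×10⁻⁸ N⁻¹.
P = 0.0005777 / 2.002×10⁻⁸ = 28850 N = 28.85 kN.
σ_{aluminium} = P/A₂ = 28850/1050 = 27.48 MPa, compressive.

σ ≈ 27.5 MPa (compressive)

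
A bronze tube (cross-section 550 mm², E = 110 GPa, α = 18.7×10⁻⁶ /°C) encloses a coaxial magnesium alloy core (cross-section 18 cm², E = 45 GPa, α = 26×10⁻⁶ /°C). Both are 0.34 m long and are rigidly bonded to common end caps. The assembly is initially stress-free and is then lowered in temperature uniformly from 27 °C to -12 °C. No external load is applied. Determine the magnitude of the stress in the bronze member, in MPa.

σ ≈ 17.9 MPa (compressive)

Both members must finish at the same length. With the larger α, the magnesium alloy tends to over-contract; the plates restrain it, putting the magnesium alloy in tension and the bronze in compression. With no external load the two internal forces are equal and opposite, magnitude P.
Equating the net (thermal + elastic) strains gives |α₁ − α₂|·ΔT = P·[1/(A₁E₁) + 1/(A₂E₂)].
|α₁ − α₂|·ΔT = 7.3×10⁻⁶ × 39 = 0.0002847.
1/(A₁E₁) + 1/(A₂E₂) = 1/(550×110×10³) + 1/(1800×45×10³) = 2.887×10⁻⁸ N⁻¹.
P = 0.0002847 / 2.887×10⁻⁸ = 9860 N = 9.86 kN.
σ_{bronze} = P/A₁ = 9860/550 = 17.93 MPa, compressive.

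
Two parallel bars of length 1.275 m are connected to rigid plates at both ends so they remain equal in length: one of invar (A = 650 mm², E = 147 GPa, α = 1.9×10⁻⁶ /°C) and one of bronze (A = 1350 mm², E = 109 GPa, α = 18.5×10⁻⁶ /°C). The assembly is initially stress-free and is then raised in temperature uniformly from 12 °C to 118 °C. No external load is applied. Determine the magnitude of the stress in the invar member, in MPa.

Equilibrium of a rigid end plate with no external load gives equal and opposite internal forces ±P in the two members. Since α_{bronze} > α_{invar}, heating drives the bronze into compression and the invar into tension.
Compatibility of the two members (thermal + elastic change equal): (α₁ − α₂)ΔT = P·[1/(A₁E₁) + 1/(A₂E₂)].
|α₁ − α₂|·ΔT = 16.6×10⁻⁶ × 106 = 0.00176.
1/(A₁E₁) + 1/(A₂E₂) = 1/(650×147×10³) + 1/(1350×109×10³) = 1.726×10⁻⁸ N⁻¹.
P = 0.00176 / 1.726×10⁻⁸ = 101900 N = 101.9 kN.
σ_{invar} = P/A₁ = 101900/650 = 156.8 MPa, tensile.

σ ≈ 157 MPa (tensile)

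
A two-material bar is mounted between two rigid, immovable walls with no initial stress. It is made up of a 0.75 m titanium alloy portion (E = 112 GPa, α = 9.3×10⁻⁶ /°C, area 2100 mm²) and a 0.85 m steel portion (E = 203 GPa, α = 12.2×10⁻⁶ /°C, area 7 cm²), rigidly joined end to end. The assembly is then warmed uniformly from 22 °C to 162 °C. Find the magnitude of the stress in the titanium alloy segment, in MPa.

Free thermal expansion of the whole bar: Σ αᵢΔT Lᵢ = 9.3×10⁻⁶×140×750 + 12.2×10⁻⁶×140×850 = 2.428 mm.
The rigid supports impose zero overall length change; the single axial force P common to all segments must satisfy P Σ Lᵢ/(AᵢEᵢ) = δ_free.
The series flexibility is Σ Lᵢ/(AᵢEᵢ) = 750/(2100×112×10³) + 850/(700×203×10³) = 9.17×10⁻⁶ mm/N.
Hence P = δ_free / Σ(L/AE) = 2.428/9.17×10⁻⁶ = 264.8 kN (compressive).
σ_{titanium alloy} = P / A = 264800 / 2100 = 126.1 MPa.

σ ≈ 126 MPa (compressive)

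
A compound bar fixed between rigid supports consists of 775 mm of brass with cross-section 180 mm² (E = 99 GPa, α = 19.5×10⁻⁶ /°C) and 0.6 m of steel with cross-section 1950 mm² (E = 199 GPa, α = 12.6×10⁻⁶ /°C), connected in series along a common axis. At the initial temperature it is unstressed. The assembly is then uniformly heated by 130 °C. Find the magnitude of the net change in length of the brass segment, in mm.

Free thermal expansion of the whole bar: Σ αᵢΔT Lᵢ = 19.5×10⁻⁶×130×775 + 12.6×10⁻⁶×130×600 = 2.947 mm.
The rigid supports impose zero overall length change; the single axial force P common to all segments must satisfy P Σ Lᵢ/(AᵢEᵢ) = δ_free.
Σ Lᵢ/(AᵢEᵢ) = 775/(180×99×10³) + 600/(1950×199×10³) = 4.504×10⁻⁵ mm/N.
Hence P = δ_free / Σ(L/AE) = 2.947/4.504×10⁻⁵ = 65.45 kN (compressive).
For the brass segment, free thermal change = 19.5×10⁻⁶×130×775 = 1.965 mm and elastic change from P = 65450×775/(180×99×10³) = 2.846 mm; these oppose, so the net change is 0.882 mm (segment shortens).

|ΔL| ≈ 0.882 mm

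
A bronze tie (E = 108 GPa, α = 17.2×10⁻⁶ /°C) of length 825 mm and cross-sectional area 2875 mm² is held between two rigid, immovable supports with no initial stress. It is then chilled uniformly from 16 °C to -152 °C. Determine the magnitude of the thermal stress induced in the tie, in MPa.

σ ≈ 312 MPa (tensile)

Because both ends are immovable the net strain is zero, and the suppressed thermal strain is αΔT = 17.2×10⁻⁶ × 168 = 2889.6×10⁻⁶.
Hence σ = E·αΔT = 108×10³ × 2889.6×10⁻⁶ = 312.1 MPa, tensile.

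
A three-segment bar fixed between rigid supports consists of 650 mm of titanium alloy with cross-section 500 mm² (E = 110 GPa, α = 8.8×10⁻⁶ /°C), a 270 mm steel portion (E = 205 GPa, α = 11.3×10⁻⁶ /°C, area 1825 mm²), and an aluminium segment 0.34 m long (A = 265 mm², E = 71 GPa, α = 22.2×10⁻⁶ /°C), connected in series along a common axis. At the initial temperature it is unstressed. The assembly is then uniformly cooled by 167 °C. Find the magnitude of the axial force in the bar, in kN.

With the walls removed the bar would change length by δ_free = Σ αᵢΔT Lᵢ = 8.8×10⁻⁶×167×650 + 11.3×10⁻⁶×167×270 + 22.2×10⁻⁶×167×340 = 2.725 mm.
Since the ends are fixed, an axial force P builds up, equal in every segment, with P · Σ Lᵢ/(AᵢEᵢ) = δ_free.
The series flexibility is Σ Lᵢ/(AᵢEᵢ) = 650/(500×110×10³) + 270/(1825×205×10³) + 340/(265×71×10³) = 3.061×10⁻⁵ mm/N.
So P = 2.725 / 3.061×10⁻⁵ = 89.03 kN, tensile.

P ≈ 89 kN (tensile)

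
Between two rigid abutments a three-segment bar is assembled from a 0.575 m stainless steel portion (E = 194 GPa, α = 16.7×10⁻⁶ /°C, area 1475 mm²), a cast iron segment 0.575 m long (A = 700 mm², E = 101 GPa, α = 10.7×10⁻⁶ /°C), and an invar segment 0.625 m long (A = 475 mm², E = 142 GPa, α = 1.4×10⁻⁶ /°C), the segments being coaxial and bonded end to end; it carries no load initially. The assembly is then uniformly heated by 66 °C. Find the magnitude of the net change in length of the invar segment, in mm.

If the supports were absent, the total length change would be Σ αᵢΔT Lᵢ = 16.7×10⁻⁶×66×575 + 10.7×10⁻⁶×66×575 + 1.4×10⁻⁶×66×625 = 1.098 mm.
The rigid supports impose zero overall length change; the single axial force P common to all segments must satisfy P Σ Lᵢ/(AᵢEᵢ) = δ_free.
The series flexibility is Σ Lᵢ/(AᵢEᵢ) = 575/(1475×194×10³) + 575/(700×101×10³) + 625/(475×142×10³) = 1.941×10⁻⁵ mm/N.
So P = 1.098 / 1.941×10⁻⁵ = 56.55 kN, compressive.
For the invar segment, free thermal change = 1.4×10⁻⁶×66×625 = 0.05775 mm and elastic change from P = 56550×625/(475×142×10³) = 0.524 mm; these oppose, so the net change is 0.466 mm (segment shortens).

|ΔL| ≈ 0.466 mm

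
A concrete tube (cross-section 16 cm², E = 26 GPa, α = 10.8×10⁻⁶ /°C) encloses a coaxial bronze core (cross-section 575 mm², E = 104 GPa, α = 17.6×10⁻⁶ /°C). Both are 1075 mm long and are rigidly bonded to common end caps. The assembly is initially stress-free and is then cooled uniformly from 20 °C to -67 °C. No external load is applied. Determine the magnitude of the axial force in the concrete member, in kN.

Both members must finish at the same length. With the larger α, the bronze tends to over-contract; the plates restrain it, putting the bronze in tension and the concrete in compression. With no external load the two internal forces are equal and opposite, magnitude P.
Equating the net (thermal + elastic) strains gives |α₁ − α₂|·ΔT = P·[1/(A₁E₁) + 1/(A₂E₂)].
|α₁ − α₂|·ΔT = 6.8×10⁻⁶ × 87 = 0.0005916.
1/(A₁E₁) + 1/(A₂E₂) = 1/(1600×26×10³) + 1/(575×104×10³) = 4.076×10⁻⁸ N⁻¹.
So P = 0.0005916 / 4.076×10⁻⁸ = 14.51 kN.

P ≈ 14.5 kN (compressive in the concrete)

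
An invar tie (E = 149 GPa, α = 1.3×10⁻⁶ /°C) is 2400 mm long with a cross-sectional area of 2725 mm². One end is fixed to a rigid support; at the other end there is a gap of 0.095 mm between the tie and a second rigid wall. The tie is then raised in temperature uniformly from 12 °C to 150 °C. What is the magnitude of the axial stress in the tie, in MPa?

Unrestrained expansion: δ_free = αΔT L = 1.3×10⁻⁶ × 138 × 2400 = 0.4306 mm.
After closing the 0.095 mm clearance, 0.4306 − 0.095 = 0.3356 mm of expansion remains to be suppressed by the wall.
So σ = E(δ_free − g)/L = 149×10³ × 0.3356/2400 = 20.83 MPa.

σ ≈ 20.8 MPa (compressive)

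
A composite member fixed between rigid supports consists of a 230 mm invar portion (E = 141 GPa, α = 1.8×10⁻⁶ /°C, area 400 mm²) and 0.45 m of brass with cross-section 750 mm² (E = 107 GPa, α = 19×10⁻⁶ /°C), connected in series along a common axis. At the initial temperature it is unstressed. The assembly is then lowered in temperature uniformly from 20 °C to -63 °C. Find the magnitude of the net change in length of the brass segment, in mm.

With the walls removed the bar would change length by δ_free = Σ αᵢΔT Lᵢ = 1.8×10⁻⁶×83×230 + 19×10⁻⁶×83×450 = 0.744 mm.
Since the ends are fixed, an axial force P builds up, equal in every segment, with P · Σ Lᵢ/(AᵢEᵢ) = δ_free.
The series flexibility is Σ Lᵢ/(AᵢEᵢ) = 230/(400×141×10³) + 450/(750×107×10³) = 9.685×10⁻⁶ mm/N.
Hence P = δ_free / Σ(L/AE) = 0.744/9.685×10⁻⁶ = 76.82 kN (tensile).
For the brass segment, free thermal change = 19×10⁻⁶×83×450 = 0.7096 mm and elastic change from P = 76820×450/(750×107×10³) = 0.4308 mm; these oppose, so the net change is 0.279 mm (segment shortens).

|ΔL| ≈ 0.279 mm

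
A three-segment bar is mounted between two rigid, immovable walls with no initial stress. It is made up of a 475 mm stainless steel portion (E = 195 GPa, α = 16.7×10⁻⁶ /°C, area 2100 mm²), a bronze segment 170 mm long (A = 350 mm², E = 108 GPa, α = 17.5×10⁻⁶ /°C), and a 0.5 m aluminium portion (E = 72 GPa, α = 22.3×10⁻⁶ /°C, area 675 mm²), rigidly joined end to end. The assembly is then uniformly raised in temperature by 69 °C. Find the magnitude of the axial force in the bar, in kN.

P ≈ 95.4 kN (compressive)

With the walls removed the bar would change length by δ_free = Σ αᵢΔT Lᵢ = 16.7×10⁻⁶×69×475 + 17.5×10⁻⁶×69×170 + 22.3×10⁻⁶×69×500 = 1.522 mm.
The walls prevent any net length change, so an axial force P (same in every segment) develops. Compatibility: P · Σ Lᵢ/(AᵢEᵢ) = δ_free.
Σ Lᵢ/(AᵢEᵢ) = 475/(2100×195×10³) + 170/(350×108×10³) + 500/(675×72×10³) = 1.595×10⁻⁵ mm/N.
P = 1.522 / 1.595×10⁻⁵ = 95450 N = 95.45 kN, compressive.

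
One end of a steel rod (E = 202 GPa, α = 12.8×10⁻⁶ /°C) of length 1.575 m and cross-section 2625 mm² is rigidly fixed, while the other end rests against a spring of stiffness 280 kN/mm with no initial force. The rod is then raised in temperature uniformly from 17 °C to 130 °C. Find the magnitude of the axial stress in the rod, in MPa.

If the spring were absent the rod would lengthen by αΔT L = 12.8×10⁻⁶ × 113 × 1575 = 2.278 mm.
Let P be the compressive force at the spring. The rod shortens elastically by PL/(AE) and the spring compresses by P/k; together these equal δ_free.
So P = δ_free / [L/(AE) + 1/k] = 2.278 / [ 1575/(2625×202×10³) + 1/(280×10³) ].
P = 2.278 / 6.542×10⁻⁶ = 348200 N.
σ = P/A = 348200/2625 = 132.7 MPa.

σ ≈ 133 MPa (compressive)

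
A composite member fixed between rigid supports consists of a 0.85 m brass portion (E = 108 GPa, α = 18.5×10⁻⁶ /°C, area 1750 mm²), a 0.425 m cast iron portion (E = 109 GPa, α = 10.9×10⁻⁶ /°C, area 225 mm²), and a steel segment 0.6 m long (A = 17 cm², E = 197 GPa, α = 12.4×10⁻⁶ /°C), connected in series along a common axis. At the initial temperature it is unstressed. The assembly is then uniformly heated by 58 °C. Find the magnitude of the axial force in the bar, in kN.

If the supports were absent, the total length change would be Σ αᵢΔT Lᵢ = 18.5×10⁻⁶×58×850 + 10.9×10⁻⁶×58×425 + 12.4×10⁻⁶×58×600 = 1.612 mm.
The walls prevent any net length change, so an axial force P (same in every segment) develops. Compatibility: P · Σ Lᵢ/(AᵢEᵢ) = δ_free.
Σ Lᵢ/(AᵢEᵢ) = 850/(1750×108×10³) + 425/(225×109×10³) + 600/(1700×197×10³) = 2.362×10⁻⁵ mm/N.
So P = 1.612 / 2.362×10⁻⁵ = 68.26 kN, compressive.

P ≈ 68.3 kN (compressive)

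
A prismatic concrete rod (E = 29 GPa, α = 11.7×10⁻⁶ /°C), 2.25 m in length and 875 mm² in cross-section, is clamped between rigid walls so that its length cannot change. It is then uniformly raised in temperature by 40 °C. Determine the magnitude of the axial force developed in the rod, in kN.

P ≈ 11.9 kN (compressive)

The ends cannot move, so σ = EαΔT = 29×10³ × 11.7×10⁻⁶ × 40 = 13.57 MPa.
Axial force P = σA = 13.57 × 875 = 11880 N = 11.88 kN, compressive.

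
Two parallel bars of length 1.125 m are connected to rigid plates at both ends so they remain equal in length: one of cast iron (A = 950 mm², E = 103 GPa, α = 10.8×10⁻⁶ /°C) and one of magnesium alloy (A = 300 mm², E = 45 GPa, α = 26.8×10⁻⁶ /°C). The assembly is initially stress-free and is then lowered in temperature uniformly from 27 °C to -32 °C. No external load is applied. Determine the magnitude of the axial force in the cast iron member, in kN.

Both members must finish at the same length. With the larger α, the magnesium alloy tends to over-contract; the plates restrain it, putting the magnesium alloy in tension and the cast iron in compression. With no external load the two internal forces are equal and opposite, magnitude P.
Compatibility of the two members (thermal + elastic change equal): (α₁ − α₂)ΔT = P·[1/(A₁E₁) + 1/(A₂E₂)].
|α₁ − α₂|·ΔT = 16×10⁻⁶ × 59 = 0.000944.
1/(A₁E₁) + 1/(A₂E₂) = 1/(950×103×10³) + 1/(300×45×10³) = 8.429×10⁻⁸ N⁻¹.
P = 0.000944 / 8.429×10⁻⁸ = 11200 N = 11.2 kN.

P ≈ 11.2 kN (compressive in the cast iron)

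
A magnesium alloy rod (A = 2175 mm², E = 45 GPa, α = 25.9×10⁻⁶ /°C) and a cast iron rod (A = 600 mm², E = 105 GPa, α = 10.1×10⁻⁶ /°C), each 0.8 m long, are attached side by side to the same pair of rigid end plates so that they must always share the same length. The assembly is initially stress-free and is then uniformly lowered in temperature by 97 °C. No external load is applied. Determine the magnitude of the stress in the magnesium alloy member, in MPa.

Equilibrium of a rigid end plate with no external load gives equal and opposite internal forces ±P in the two members. Since α_{magnesium alloy} > α_{cast iron}, cooling drives the magnesium alloy into tension and the cast iron into compression.
Equating the net (thermal + elastic) strains gives |α₁ − α₂|·ΔT = P·[1/(A₁E₁) + 1/(A₂E₂)].
|α₁ − α₂|·ΔT = 15.8×10⁻⁶ × 97 = 0.001533.
1/(A₁E₁) + 1/(A₂E₂) = 1/(2175×45×10³) + 1/(600×105×10³) = 2.609×10⁻⁸ N⁻¹.
So P = 0.001533 / 2.609×10⁻⁸ = 58.74 kN.
σ_{magnesium alloy} = P/A₁ = 58740/2175 = 27.01 MPa, tensile.

σ ≈ 27 MPa (tensile)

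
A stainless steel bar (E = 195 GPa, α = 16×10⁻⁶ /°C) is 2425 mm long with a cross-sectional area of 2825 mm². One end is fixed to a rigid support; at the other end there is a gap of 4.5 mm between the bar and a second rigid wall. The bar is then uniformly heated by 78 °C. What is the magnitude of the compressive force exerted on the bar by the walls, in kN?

If the wall were absent the bar would grow by αΔT L = 16×10⁻⁶ × 78 × 2425 = 3.026 mm.
Since δ_free = 3.03 mm is less than the 4.5 mm gap, the bar never touches the wall. No axial force develops.

P ≈ 0 kN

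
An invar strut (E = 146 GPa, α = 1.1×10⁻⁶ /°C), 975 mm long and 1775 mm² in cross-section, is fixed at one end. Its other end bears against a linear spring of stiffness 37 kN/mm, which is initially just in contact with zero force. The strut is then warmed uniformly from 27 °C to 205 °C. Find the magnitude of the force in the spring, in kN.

P ≈ 6.2 kN

If the spring were absent the strut would lengthen by αΔT L = 1.1×10⁻⁶ × 178 × 975 = 0.1909 mm.
With a force P in the spring, the elastic change of the strut is PL/(AE) and that of the spring is P/k; compatibility requires their sum to equal δ_free.
So P = δ_free / [L/(AE) + 1/k] = 0.1909 / [ 975/(1775×146×10³) + 1/(37×10³) ].
P = 0.1909 / 3.079×10⁻⁵ = 6200 N.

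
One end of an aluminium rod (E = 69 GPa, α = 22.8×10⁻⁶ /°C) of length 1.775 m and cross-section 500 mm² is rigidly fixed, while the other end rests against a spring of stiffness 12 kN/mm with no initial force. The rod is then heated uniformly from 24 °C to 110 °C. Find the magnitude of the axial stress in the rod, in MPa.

σ ≈ 51.6 MPa (compressive)

The unrestrained thermal change is αΔT L = 22.8×10⁻⁶ × 86 × 1775 = 3.48 mm.
With a force P in the spring, the elastic change of the rod is PL/(AE) and that of the spring is P/k; compatibility requires their sum to equal δ_free.
P [ L/(AE) + 1/k ] = δ_free → P [ 1775/(500×69×10³) + 1/(12×10³) ] = 3.48.
P = 3.48 / 0.0001348 = 25820 N.
σ = P/A = 25820/500 = 51.64 MPa.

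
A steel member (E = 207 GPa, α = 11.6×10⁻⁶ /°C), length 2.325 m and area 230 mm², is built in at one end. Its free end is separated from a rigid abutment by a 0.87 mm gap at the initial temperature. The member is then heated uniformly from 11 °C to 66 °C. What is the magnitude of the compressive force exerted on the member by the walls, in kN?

Free thermal elongation = αΔT L = 11.6×10⁻⁶ × 55 × 2325 = 1.483 mm.
The gap closes (δ_free > 0.87 mm) and the wall then resists a further 1.483 − 0.87 = 0.6133 mm of expansion.
Compatibility: PL/(AE) = 0.6133 mm, so σ = P/A = E × (0.6133/2325) = 54.61 MPa.
P = σA = 54.61 × 230 = 12.56 kN.

P ≈ 12.6 kN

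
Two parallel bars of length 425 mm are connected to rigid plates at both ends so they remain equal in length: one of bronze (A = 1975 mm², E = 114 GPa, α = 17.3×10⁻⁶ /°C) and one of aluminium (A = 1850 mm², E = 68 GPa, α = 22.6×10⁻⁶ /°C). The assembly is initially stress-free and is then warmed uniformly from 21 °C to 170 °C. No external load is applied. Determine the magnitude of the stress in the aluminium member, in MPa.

σ ≈ 34.5 MPa (compressive)

Equilibrium of a rigid end plate with no external load gives equal and opposite internal forces ±P in the two members. Since α_{aluminium} > α_{bronze}, heating drives the aluminium into compression and the bronze into tension.
Setting the final lengths equal and cancelling L: (α₁ − α₂)ΔT = P/(A₁E₁) + P/(A₂E₂).
|α₁ − α₂|·ΔT = 5.3×10⁻⁶ × 149 = 0.0007897.
1/(A₁E₁) + 1/(A₂E₂) = 1/(1975×114×10³) + 1/(1850×68×10³) = 1.239×10⁻⁸ N⁻¹.
So P = 0.0007897 / 1.239×10⁻⁸ = 63.73 kN.
σ_{aluminium} = P/A₂ = 63730/1850 = 34.45 MPa, compressive.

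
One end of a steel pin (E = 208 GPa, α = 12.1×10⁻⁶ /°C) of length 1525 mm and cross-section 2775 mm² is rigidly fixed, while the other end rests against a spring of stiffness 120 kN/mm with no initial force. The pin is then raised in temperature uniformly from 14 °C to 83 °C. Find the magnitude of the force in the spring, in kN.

The unrestrained thermal change is αΔT L = 12.1×10⁻⁶ × 69 × 1525 = 1.273 mm.
Let P be the compressive force at the spring. The pin shortens elastically by PL/(AE) and the spring compresses by P/k; together these equal δ_free.
So P = δ_free / [L/(AE) + 1/k] = 1.273 / [ 1525/(2775×208×10³) + 1/(120×10³) ].
P = 1.273 / 1.098×10⁻⁵ = 116000 N.

P ≈ 116 kN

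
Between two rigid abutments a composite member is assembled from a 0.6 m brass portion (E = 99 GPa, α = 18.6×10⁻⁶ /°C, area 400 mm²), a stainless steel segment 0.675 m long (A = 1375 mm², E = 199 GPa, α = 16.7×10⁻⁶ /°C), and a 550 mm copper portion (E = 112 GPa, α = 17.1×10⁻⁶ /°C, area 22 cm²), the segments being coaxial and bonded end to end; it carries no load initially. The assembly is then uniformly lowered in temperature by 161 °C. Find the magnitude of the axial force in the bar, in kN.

With the walls removed the bar would change length by δ_free = Σ αᵢΔT Lᵢ = 18.6×10⁻⁶×161×600 + 16.7×10⁻⁶×161×675 + 17.1×10⁻⁶×161×550 = 5.126 mm.
Since the ends are fixed, an axial force P builds up, equal in every segment, with P · Σ Lᵢ/(AᵢEᵢ) = δ_free.
Σ Lᵢ/(AᵢEᵢ) = 600/(400×99×10³) + 675/(1375×199×10³) + 550/(2200×112×10³) = 1.985×10⁻⁵ mm/N.
Hence P = δ_free / Σ(L/AE) = 5.126/1.985×10⁻⁵ = 258.2 kN (tensile).

P ≈ 258 kN (tensile)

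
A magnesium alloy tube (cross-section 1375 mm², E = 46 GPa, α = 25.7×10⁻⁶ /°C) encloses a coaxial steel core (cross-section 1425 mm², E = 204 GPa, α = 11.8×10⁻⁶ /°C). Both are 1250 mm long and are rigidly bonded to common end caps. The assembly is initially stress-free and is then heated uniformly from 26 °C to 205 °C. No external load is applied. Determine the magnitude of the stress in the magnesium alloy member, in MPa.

The magnesium alloy has the larger α, so on heating it would change length more than the steel if both were free. The rigid plates force a common final length, so the magnesium alloy is put into compression and the steel into tension, with equal and opposite forces P (no external load).
Setting the final lengths equal and cancelling L: (α₁ − α₂)ΔT = P/(A₁E₁) + P/(A₂E₂).
|α₁ − α₂|·ΔT = 13.9×10⁻⁶ × 179 = 0.002488.
1/(A₁E₁) + 1/(A₂E₂) = 1/(1375×46×10³) + 1/(1425×204×10³) = 1.925×10⁻⁸ N⁻¹.
P = 0.002488 / 1.925×10⁻⁸ = 129300 N = 129.3 kN.
σ_{magnesium alloy} = P/A₁ = 129300/1375 = 94 MPa, compressive.

σ ≈ 94 MPa (compressive)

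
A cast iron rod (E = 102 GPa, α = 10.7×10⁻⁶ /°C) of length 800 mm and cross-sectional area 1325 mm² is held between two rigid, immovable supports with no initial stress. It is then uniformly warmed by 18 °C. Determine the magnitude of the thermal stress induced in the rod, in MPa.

With length fixed, the mechanical strain must cancel the thermal strain αΔT = 10.7×10⁻⁶ × 18 = 192.6×10⁻⁶.
Hence σ = E·αΔT = 102×10³ × 192.6×10⁻⁶ = 19.65 MPa, compressive.

σ ≈ 19.6 MPa (compressive)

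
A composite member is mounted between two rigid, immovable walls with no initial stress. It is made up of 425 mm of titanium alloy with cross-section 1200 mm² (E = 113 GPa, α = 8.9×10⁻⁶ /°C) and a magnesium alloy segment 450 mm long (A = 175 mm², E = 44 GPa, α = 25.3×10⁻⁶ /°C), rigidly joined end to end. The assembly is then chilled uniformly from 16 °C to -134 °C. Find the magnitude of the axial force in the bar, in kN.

P ≈ 36.9 kN (tensile)

Free thermal contraction of the whole bar: Σ αᵢΔT Lᵢ = 8.9×10⁻⁶×150×425 + 25.3×10⁻⁶×150×450 = 2.275 mm.
The rigid supports impose zero overall length change; the single axial force P common to all segments must satisfy P Σ Lᵢ/(AᵢEᵢ) = δ_free.
The series flexibility is Σ Lᵢ/(AᵢEᵢ) = 425/(1200×113×10³) + 450/(175×44×10³) = 6.158×10⁻⁵ mm/N.
So P = 2.275 / 6.158×10⁻⁵ = 36.95 kN, tensile.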